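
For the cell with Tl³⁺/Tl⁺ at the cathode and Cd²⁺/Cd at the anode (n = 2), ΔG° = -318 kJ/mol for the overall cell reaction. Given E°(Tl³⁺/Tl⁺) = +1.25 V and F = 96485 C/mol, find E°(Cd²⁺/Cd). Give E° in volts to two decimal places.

-0.40 V

E°cell = −ΔG°/(nF) = −(-318×10³)/((2)(96485)) = +1.648 V.
Since Tl³⁺/Tl⁺ is the cathode and Cd²⁺/Cd the anode, E°cell = E°(Tl³⁺/Tl⁺) − E°(Cd²⁺/Cd).
So E°(Cd²⁺/Cd) = E°(Tl³⁺/Tl⁺) − E°cell = (+1.25) − (+1.648) = -0.40 V.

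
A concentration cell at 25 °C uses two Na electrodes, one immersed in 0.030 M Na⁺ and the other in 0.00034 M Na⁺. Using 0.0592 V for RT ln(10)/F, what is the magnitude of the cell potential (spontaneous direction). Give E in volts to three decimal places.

For a concentration cell E°cell = 0. The 0.030 M side is the cathode (reduction is favoured where [Na⁺] is higher).
With n = 1, E = −(0.0592/1) log([Na⁺]ₐₙ/[Na⁺]꜀ₐₜ) = −(0.0592/1) log(0.00034/0.03) = −(0.0592/1)(-1.946) = +0.115 V.

+0.115 V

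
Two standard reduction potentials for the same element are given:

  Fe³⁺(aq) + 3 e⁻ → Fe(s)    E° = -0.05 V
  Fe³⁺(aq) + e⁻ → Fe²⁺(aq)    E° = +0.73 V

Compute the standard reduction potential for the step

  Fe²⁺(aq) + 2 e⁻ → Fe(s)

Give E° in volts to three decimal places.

Sequential free energies add, so n₃E°₃ = n₁E°₁ + n₂E°₂.
With n₃ = 3, and the known step contributing 1×(+0.73) V, the unknown satisfies 2·E° = 3×(-0.05) − 1×(+0.73) = -0.880.
E° = -0.880 / 2 = -0.440 V.

-0.440 V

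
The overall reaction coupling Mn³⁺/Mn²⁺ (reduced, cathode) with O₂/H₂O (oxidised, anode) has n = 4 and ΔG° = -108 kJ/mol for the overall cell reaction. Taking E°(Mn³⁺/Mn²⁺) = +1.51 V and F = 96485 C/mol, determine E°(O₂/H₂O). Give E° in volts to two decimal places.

E°cell = −ΔG°/(nF) = −(-108×10³)/((4)(96485)) = +0.280 V.
Since Mn³⁺/Mn²⁺ is the cathode and O₂/H₂O the anode, E°cell = E°(Mn³⁺/Mn²⁺) − E°(O₂/H₂O).
So E°(O₂/H₂O) = E°(Mn³⁺/Mn²⁺) − E°cell = (+1.51) − (+0.280) = +1.23 V.

+1.23 V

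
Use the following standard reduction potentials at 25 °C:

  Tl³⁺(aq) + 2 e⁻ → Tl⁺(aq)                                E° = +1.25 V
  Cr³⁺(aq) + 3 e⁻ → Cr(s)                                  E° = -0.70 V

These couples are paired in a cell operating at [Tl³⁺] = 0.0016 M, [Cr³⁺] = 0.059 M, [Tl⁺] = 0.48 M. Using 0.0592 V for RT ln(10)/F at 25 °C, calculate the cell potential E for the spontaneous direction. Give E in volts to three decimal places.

+1.901 V

Tl³⁺/Tl⁺ is the cathode (higher E°), Cr³⁺/Cr the anode: E°cell = +1.25 − (-0.70) = +1.95 V, n = 6.
Overall: 3 Tl³⁺(aq) + 2 Cr(s) → 3 Tl⁺(aq) + 2 Cr³⁺(aq)
Q = [Tl⁺]^3·[Cr³⁺]^2 / ([Tl³⁺]^3); log Q = 4.973.
E = E° − (0.0592/n) log Q = +1.95 − (0.0592/6)(4.973) = +1.901 V.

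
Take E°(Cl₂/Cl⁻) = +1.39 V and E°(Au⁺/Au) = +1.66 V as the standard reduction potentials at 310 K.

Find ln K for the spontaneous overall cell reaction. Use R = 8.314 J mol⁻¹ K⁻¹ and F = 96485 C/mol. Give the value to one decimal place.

20.2

Cathode: Au⁺/Au; anode: Cl₂/Cl⁻. E°cell = (+1.66) − (+1.39) = +0.27 V, with n = 2.
ΔG° = −nFE° = −RT ln K, so ln K = nFE°/(RT) = (2)(96485)(+0.27) / ((8.314)(310)) = 20.215.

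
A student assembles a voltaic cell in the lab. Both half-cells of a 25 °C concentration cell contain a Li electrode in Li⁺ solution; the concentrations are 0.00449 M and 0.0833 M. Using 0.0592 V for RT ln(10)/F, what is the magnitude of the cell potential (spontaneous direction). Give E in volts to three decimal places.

For a concentration cell E°cell = 0. The 0.0833 M side is the cathode (reduction is favoured where [Li⁺] is higher).
With n = 1, E = −(0.0592/1) log([Li⁺]ₐₙ/[Li⁺]꜀ₐₜ) = −(0.0592/1) log(0.00449/0.0833) = −(0.0592/1)(-1.268) = +0.075 V.

+0.075 V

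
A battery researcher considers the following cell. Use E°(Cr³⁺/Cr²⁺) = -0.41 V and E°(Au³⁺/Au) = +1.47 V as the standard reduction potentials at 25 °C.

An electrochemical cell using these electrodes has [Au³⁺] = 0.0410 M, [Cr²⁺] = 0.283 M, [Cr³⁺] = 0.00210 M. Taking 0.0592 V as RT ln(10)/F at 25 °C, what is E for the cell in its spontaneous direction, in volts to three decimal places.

Au³⁺/Au is the cathode (higher E°), Cr³⁺/Cr²⁺ the anode: E°cell = +1.47 − (-0.41) = +1.88 V, n = 3.
Overall: Au³⁺(aq) + 3 Cr²⁺(aq) → Au(s) + 3 Cr³⁺(aq)
Q = [Cr³⁺]^3 / ([Au³⁺]·[Cr²⁺]^3); log Q = -5.001.
E = E° − (0.0592/n) log Q = +1.88 − (0.0592/3)(-5.001) = +1.979 V.

+1.979 V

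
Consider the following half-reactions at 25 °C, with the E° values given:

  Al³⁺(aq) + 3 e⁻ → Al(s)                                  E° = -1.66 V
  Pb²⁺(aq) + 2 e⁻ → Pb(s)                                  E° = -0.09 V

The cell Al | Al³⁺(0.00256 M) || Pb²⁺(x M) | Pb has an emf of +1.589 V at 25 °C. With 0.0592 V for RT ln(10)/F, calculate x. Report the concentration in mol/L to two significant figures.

0.082 M

Pb²⁺/Pb is the cathode, Al³⁺/Al the anode: E°cell = +1.57 V, n = 6.
Overall reaction: 3 Pb²⁺(aq) + 2 Al(s) → 3 Pb(s) + 2 Al³⁺(aq); Q = [Al³⁺]^2/[Pb²⁺]^3.
From E = E° − (0.0592/n) log Q: log Q = (E° − E)·n/0.0592 = (+1.57 − (+1.589))·6/0.0592 = -1.9257.
So 3·log[Pb²⁺] = 2·log(0.00256) − log Q = -5.1835 − (-1.9257) = -3.2578; log[Pb²⁺] = -3.2578 / 3 = -1.0859; [Pb²⁺] = 10^(-1.0859) ≈ 0.082 M.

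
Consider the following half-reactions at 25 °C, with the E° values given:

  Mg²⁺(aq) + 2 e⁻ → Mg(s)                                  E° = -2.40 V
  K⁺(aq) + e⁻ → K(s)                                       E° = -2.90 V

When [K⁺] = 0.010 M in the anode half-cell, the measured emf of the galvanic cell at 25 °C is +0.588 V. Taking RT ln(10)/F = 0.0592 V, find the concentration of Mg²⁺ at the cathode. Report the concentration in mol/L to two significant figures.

0.094 M

Mg²⁺/Mg is the cathode, K⁺/K the anode: E°cell = +0.50 V, n = 2.
Overall reaction: Mg²⁺(aq) + 2 K(s) → Mg(s) + 2 K⁺(aq); Q = [K⁺]^2/[Mg²⁺]^1.
From E = E° − (0.0592/n) log Q: log Q = (E° − E)·n/0.0592 = (+0.50 − (+0.588))·2/0.0592 = -2.9730.
So 1·log[Mg²⁺] = 2·log(0.01) − log Q = -4.0000 − (-2.9730) = -1.0270; [Mg²⁺] = 10^(-1.0270) ≈ 0.094 M.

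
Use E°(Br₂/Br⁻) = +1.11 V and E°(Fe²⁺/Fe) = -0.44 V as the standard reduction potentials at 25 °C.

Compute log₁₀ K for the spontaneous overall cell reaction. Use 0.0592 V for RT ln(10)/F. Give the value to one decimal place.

52.4

Cathode: Br₂/Br⁻; anode: Fe²⁺/Fe. E°cell = +1.55 V, n = 2.
log K = nE°cell / 0.0592 = (2)(+1.55) / 0.0592 = 52.4.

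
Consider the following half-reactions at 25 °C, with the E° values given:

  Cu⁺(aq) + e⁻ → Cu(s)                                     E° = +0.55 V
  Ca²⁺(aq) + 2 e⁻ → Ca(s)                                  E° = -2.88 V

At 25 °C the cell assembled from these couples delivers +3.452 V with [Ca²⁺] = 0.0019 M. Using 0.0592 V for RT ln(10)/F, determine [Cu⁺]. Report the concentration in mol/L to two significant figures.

0.10 M

Cu⁺/Cu is the cathode, Ca²⁺/Ca the anode: E°cell = +3.43 V, n = 2.
Overall reaction: 2 Cu⁺(aq) + Ca(s) → 2 Cu(s) + Ca²⁺(aq); Q = [Ca²⁺]^1/[Cu⁺]^2.
From E = E° − (0.0592/n) log Q: log Q = (E° − E)·n/0.0592 = (+3.43 − (+3.452))·2/0.0592 = -0.7432.
So 2·log[Cu⁺] = 1·log(0.0019) − log Q = -2.7212 − (-0.7432) = -1.9780; log[Cu⁺] = -1.9780 / 2 = -0.9890; [Cu⁺] = 10^(-0.9890) ≈ 0.10 M.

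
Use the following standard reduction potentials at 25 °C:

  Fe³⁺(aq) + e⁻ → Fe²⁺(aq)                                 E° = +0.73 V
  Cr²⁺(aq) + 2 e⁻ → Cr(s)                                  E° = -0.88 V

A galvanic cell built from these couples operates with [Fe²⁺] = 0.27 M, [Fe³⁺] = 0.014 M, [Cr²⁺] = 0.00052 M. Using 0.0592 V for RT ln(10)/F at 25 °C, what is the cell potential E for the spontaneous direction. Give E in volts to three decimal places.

Fe³⁺/Fe²⁺ is the cathode (higher E°), Cr²⁺/Cr the anode: E°cell = +0.73 − (-0.88) = +1.61 V, n = 2.
Overall: 2 Fe³⁺(aq) + Cr(s) → 2 Fe²⁺(aq) + Cr²⁺(aq)
Q = [Fe²⁺]^2·[Cr²⁺] / ([Fe³⁺]^2); log Q = -0.714.
E = E° − (0.0592/n) log Q = +1.61 − (0.0592/2)(-0.714) = +1.631 V.

+1.631 V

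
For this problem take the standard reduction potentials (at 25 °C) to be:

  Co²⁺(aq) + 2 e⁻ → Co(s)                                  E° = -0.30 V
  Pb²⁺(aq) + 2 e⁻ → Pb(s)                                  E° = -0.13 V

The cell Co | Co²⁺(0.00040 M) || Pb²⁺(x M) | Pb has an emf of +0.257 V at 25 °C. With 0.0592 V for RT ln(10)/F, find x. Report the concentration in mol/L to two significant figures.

Pb²⁺/Pb is the cathode, Co²⁺/Co the anode: E°cell = +0.17 V, n = 2.
Overall reaction: Pb²⁺(aq) + Co(s) → Pb(s) + Co²⁺(aq); Q = [Co²⁺]^1/[Pb²⁺]^1.
From E = E° − (0.0592/n) log Q: log Q = (E° − E)·n/0.0592 = (+0.17 − (+0.257))·2/0.0592 = -2.9392.
So 1·log[Pb²⁺] = 1·log(0.0004) − log Q = -3.3979 − (-2.9392) = -0.4587; [Pb²⁺] = 10^(-0.4587) ≈ 0.35 M.

0.35 M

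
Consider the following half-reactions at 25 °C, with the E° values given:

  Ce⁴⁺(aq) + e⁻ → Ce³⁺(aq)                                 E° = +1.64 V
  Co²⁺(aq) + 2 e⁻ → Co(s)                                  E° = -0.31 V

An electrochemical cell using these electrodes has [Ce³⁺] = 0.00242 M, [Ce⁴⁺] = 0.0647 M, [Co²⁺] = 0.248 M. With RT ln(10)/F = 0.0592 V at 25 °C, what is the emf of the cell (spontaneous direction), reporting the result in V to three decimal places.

Ce⁴⁺/Ce³⁺ is the cathode (higher E°), Co²⁺/Co the anode: E°cell = +1.64 − (-0.31) = +1.95 V, n = 2.
Overall: 2 Ce⁴⁺(aq) + Co(s) → 2 Ce³⁺(aq) + Co²⁺(aq)
Q = [Ce³⁺]^2·[Co²⁺] / ([Ce⁴⁺]^2); log Q = -3.460.
E = E° − (0.0592/n) log Q = +1.95 − (0.0592/2)(-3.460) = +2.052 V.

+2.052 V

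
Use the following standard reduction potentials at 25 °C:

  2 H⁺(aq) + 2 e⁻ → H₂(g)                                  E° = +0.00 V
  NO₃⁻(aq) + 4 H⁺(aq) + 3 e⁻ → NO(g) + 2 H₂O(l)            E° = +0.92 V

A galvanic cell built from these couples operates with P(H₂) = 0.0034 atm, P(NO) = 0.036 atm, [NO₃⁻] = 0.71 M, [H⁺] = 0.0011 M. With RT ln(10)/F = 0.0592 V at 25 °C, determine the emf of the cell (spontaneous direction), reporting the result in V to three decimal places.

+0.814 V

NO₃⁻/NO is the cathode (higher E°), H⁺/H₂ the anode: E°cell = +0.92 − (+0.00) = +0.92 V, n = 6.
Overall: 2 NO₃⁻(aq) + 2 H⁺(aq) + 3 H₂(g) → 2 NO(g) + 4 H₂O(l)
Q = P(NO)^2 / ([NO₃⁻]^2·[H⁺]^2·P(H₂)^3); log Q = 10.733.
E = E° − (0.0592/n) log Q = +0.92 − (0.0592/6)(10.733) = +0.814 V.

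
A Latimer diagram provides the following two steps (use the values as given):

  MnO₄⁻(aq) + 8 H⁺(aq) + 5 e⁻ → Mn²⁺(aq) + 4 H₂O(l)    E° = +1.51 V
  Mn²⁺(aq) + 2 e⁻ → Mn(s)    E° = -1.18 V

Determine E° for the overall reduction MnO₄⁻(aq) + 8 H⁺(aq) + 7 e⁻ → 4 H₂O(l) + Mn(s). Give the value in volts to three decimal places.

+0.741 V

Adding the free-energy changes (−nFE°) of the two steps gives −n₃FE°₃ = −n₁FE°₁ − n₂FE°₂.
E°₃ = (5×+1.51 + 2×-1.18) / 7 = (+5.190) / 7 = +0.741 V.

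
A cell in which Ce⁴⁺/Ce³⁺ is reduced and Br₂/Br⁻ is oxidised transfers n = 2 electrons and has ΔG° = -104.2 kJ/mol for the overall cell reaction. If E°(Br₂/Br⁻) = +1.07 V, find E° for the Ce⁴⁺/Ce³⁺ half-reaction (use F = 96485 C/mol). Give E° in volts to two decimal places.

E°cell = −ΔG°/(nF) = −(-104.2×10³)/((2)(96485)) = +0.540 V.
Since Ce⁴⁺/Ce³⁺ is the cathode and Br₂/Br⁻ the anode, E°cell = E°(Ce⁴⁺/Ce³⁺) − E°(Br₂/Br⁻).
So E°(Ce⁴⁺/Ce³⁺) = E°cell + E°(Br₂/Br⁻) = +0.540 + (+1.07) = +1.61 V.

+1.61 V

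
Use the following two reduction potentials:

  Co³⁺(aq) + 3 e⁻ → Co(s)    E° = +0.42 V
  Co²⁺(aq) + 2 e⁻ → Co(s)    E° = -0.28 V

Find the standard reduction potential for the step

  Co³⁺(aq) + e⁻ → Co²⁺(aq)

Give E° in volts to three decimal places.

+1.820 V

Sequential free energies add, so n₃E°₃ = n₁E°₁ + n₂E°₂.
With n₃ = 3, and the known step contributing 2×(-0.28) V, the unknown satisfies 1·E° = 3×(+0.42) − 2×(-0.28) = +1.820.
E° = +1.820 / 1 = +1.820 V.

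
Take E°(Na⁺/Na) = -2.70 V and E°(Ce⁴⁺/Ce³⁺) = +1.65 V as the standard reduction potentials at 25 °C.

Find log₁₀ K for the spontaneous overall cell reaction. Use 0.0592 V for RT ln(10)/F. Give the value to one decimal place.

Cathode: Ce⁴⁺/Ce³⁺; anode: Na⁺/Na. E°cell = +4.35 V, n = 1.
log K = nE°cell / 0.0592 = (1)(+4.35) / 0.0592 = 73.5.

73.5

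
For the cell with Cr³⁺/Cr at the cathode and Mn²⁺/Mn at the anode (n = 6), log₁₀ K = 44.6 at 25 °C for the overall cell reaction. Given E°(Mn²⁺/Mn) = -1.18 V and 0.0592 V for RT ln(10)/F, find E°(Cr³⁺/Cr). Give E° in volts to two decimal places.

-0.74 V

E°cell = (0.0592/n)·log K = (0.0592/6)(44.6) = +0.440 V.
Since Cr³⁺/Cr is the cathode and Mn²⁺/Mn the anode, E°cell = E°(Cr³⁺/Cr) − E°(Mn²⁺/Mn).
So E°(Cr³⁺/Cr) = E°cell + E°(Mn²⁺/Mn) = +0.440 + (-1.18) = -0.74 V.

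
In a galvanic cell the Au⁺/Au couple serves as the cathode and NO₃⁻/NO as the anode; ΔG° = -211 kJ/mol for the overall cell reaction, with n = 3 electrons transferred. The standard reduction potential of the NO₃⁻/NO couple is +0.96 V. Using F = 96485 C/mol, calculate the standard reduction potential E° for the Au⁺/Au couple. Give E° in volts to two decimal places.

+1.69 V

E°cell = −ΔG°/(nF) = −(-211×10³)/((3)(96485)) = +0.729 V.
Since Au⁺/Au is the cathode and NO₃⁻/NO the anode, E°cell = E°(Au⁺/Au) − E°(NO₃⁻/NO).
So E°(Au⁺/Au) = E°cell + E°(NO₃⁻/NO) = +0.729 + (+0.96) = +1.69 V.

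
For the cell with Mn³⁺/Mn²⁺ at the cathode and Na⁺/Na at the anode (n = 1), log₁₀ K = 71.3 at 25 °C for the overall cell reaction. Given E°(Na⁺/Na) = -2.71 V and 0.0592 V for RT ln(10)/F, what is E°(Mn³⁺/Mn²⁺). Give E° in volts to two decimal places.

+1.51 V

E°cell = (0.0592/n)·log K = (0.0592/1)(71.3) = +4.221 V.
Since Mn³⁺/Mn²⁺ is the cathode and Na⁺/Na the anode, E°cell = E°(Mn³⁺/Mn²⁺) − E°(Na⁺/Na).
So E°(Mn³⁺/Mn²⁺) = E°cell + E°(Na⁺/Na) = +4.221 + (-2.71) = +1.51 V.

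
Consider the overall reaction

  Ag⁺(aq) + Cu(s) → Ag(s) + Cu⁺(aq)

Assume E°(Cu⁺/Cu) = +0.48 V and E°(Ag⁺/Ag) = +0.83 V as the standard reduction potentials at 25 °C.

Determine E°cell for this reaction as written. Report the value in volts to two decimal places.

+0.35 V

The Ag⁺/Ag couple has the higher reduction potential, so it is the cathode; Cu⁺/Cu is oxidised at the anode.
E°cell = E°(cathode) − E°(anode) = (+0.83) − (+0.48) = +0.35 V.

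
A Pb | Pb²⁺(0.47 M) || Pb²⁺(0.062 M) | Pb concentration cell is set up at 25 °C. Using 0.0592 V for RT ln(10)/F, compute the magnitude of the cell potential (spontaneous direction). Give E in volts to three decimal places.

For a concentration cell E°cell = 0. The 0.47 M side is the cathode (reduction is favoured where [Pb²⁺] is higher).
With n = 2, E = −(0.0592/2) log([Pb²⁺]ₐₙ/[Pb²⁺]꜀ₐₜ) = −(0.0592/2) log(0.062/0.47) = −(0.0592/2)(-0.880) = +0.026 V.

+0.026 V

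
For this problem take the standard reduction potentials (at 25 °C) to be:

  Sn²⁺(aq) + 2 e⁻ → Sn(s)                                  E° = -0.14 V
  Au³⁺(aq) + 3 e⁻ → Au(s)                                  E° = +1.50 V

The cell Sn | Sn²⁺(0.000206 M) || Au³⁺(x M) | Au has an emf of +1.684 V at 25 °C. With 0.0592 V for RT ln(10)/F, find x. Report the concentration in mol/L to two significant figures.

Au³⁺/Au is the cathode, Sn²⁺/Sn the anode: E°cell = +1.64 V, n = 6.
Overall reaction: 2 Au³⁺(aq) + 3 Sn(s) → 2 Au(s) + 3 Sn²⁺(aq); Q = [Sn²⁺]^3/[Au³⁺]^2.
From E = E° − (0.0592/n) log Q: log Q = (E° − E)·n/0.0592 = (+1.64 − (+1.684))·6/0.0592 = -4.4595.
So 2·log[Au³⁺] = 3·log(0.000206) − log Q = -11.0584 − (-4.4595) = -6.5989; log[Au³⁺] = -6.5989 / 2 = -3.2995; [Au³⁺] = 10^(-3.2995) ≈ 0.00050 M.

0.00050 M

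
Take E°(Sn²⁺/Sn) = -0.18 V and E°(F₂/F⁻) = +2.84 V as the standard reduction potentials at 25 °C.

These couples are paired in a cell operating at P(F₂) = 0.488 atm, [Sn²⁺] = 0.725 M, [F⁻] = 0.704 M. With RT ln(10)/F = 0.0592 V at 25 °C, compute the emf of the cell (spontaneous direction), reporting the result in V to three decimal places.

+3.024 V

F₂/F⁻ is the cathode (higher E°), Sn²⁺/Sn the anode: E°cell = +2.84 − (-0.18) = +3.02 V, n = 2.
Overall: F₂(g) + Sn(s) → 2 F⁻(aq) + Sn²⁺(aq)
Q = [F⁻]^2·[Sn²⁺] / (P(F₂)); log Q = -0.133.
E = E° − (0.0592/n) log Q = +3.02 − (0.0592/2)(-0.133) = +3.024 V.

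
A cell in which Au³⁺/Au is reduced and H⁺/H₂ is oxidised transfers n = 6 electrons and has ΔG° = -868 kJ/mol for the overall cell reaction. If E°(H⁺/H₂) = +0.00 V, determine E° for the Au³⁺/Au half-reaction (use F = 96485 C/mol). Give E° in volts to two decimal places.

E°cell = −ΔG°/(nF) = −(-868×10³)/((6)(96485)) = +1.499 V.
Since Au³⁺/Au is the cathode and H⁺/H₂ the anode, E°cell = E°(Au³⁺/Au) − E°(H⁺/H₂).
So E°(Au³⁺/Au) = E°cell + E°(H⁺/H₂) = +1.499 + (+0.00) = +1.50 V.

+1.50 V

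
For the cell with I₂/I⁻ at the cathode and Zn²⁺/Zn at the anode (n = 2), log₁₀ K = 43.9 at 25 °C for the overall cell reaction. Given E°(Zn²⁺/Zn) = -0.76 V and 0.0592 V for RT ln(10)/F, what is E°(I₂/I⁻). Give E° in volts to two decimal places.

E°cell = (0.0592/n)·log K = (0.0592/2)(43.9) = +1.299 V.
Since I₂/I⁻ is the cathode and Zn²⁺/Zn the anode, E°cell = E°(I₂/I⁻) − E°(Zn²⁺/Zn).
So E°(I₂/I⁻) = E°cell + E°(Zn²⁺/Zn) = +1.299 + (-0.76) = +0.54 V.

+0.54 V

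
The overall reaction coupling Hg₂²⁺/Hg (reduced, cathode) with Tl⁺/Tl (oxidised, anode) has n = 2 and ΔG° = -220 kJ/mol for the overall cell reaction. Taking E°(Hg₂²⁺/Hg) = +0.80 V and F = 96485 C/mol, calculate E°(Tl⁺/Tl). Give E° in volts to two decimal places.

E°cell = −ΔG°/(nF) = −(-220×10³)/((2)(96485)) = +1.140 V.
Since Hg₂²⁺/Hg is the cathode and Tl⁺/Tl the anode, E°cell = E°(Hg₂²⁺/Hg) − E°(Tl⁺/Tl).
So E°(Tl⁺/Tl) = E°(Hg₂²⁺/Hg) − E°cell = (+0.80) − (+1.140) = -0.34 V.

-0.34 V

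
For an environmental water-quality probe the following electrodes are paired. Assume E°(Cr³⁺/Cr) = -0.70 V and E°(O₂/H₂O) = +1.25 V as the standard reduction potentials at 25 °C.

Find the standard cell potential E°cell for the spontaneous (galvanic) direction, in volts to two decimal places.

+1.95 V

The O₂/H₂O couple has the higher reduction potential, so it is the cathode; Cr³⁺/Cr is oxidised at the anode.
E°cell = E°(cathode) − E°(anode) = (+1.25) − (-0.70) = +1.95 V.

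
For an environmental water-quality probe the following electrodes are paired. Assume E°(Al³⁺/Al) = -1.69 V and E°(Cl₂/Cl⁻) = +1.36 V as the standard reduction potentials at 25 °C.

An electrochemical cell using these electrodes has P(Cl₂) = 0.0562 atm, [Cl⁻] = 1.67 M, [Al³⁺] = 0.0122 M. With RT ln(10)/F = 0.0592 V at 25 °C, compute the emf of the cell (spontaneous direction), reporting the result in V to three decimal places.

+3.038 V

Cl₂/Cl⁻ is the cathode (higher E°), Al³⁺/Al the anode: E°cell = +1.36 − (-1.69) = +3.05 V, n = 6.
Overall: 3 Cl₂(g) + 2 Al(s) → 6 Cl⁻(aq) + 2 Al³⁺(aq)
Q = [Cl⁻]^6·[Al³⁺]^2 / (P(Cl₂)^3); log Q = 1.260.
E = E° − (0.0592/n) log Q = +3.05 − (0.0592/6)(1.260) = +3.038 V.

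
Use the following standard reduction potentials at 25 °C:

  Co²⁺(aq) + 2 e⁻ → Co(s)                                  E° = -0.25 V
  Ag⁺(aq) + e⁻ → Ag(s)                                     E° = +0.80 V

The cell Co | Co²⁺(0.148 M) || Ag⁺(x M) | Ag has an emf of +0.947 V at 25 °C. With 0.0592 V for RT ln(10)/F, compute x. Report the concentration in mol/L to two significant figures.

0.0070 M

Ag⁺/Ag is the cathode, Co²⁺/Co the anode: E°cell = +1.05 V, n = 2.
Overall reaction: 2 Ag⁺(aq) + Co(s) → 2 Ag(s) + Co²⁺(aq); Q = [Co²⁺]^1/[Ag⁺]^2.
From E = E° − (0.0592/n) log Q: log Q = (E° − E)·n/0.0592 = (+1.05 − (+0.947))·2/0.0592 = 3.4797.
So 2·log[Ag⁺] = 1·log(0.148) − log Q = -0.8297 − (3.4797) = -4.3094; log[Ag⁺] = -4.3094 / 2 = -2.1547; [Ag⁺] = 10^(-2.1547) ≈ 0.0070 M.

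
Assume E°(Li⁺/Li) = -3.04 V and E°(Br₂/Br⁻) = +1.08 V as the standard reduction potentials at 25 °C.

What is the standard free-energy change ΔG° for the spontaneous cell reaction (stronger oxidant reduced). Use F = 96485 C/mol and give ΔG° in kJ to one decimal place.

Br₂/Br⁻ (E° = +1.08 V) is the cathode; Li⁺/Li (E° = -3.04 V) is the anode, so E°cell = +4.12 V.
Balancing electrons gives n = 2 (lcm of 2 and 1).
ΔG° = −nFE° = −(2)(96485)(+4.12) = -795,036 J = -795.0 kJ.

-795.0 kJ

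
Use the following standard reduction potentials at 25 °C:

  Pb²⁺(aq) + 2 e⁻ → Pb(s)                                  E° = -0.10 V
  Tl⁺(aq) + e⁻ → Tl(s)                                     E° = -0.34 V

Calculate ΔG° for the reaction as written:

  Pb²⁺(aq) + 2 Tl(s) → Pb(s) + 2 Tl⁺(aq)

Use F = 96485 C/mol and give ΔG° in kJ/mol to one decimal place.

-46.3 kJ/mol

As written, Pb²⁺/Pb is reduced (cathode) and Tl⁺/Tl is oxidised (anode), so E°cell = (-0.10) − (-0.34) = +0.24 V.
Balancing electrons gives n = 2.
ΔG° = −nFE° = −(2)(96485)(+0.24) = -46,313 J = -46.3 kJ/mol.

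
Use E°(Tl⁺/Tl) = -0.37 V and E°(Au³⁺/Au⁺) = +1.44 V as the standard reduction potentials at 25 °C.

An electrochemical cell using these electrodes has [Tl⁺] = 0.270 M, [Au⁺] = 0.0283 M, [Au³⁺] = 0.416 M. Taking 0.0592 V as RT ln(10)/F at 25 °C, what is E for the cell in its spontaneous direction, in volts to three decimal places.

Au³⁺/Au⁺ is the cathode (higher E°), Tl⁺/Tl the anode: E°cell = +1.44 − (-0.37) = +1.81 V, n = 2.
Overall: Au³⁺(aq) + 2 Tl(s) → Au⁺(aq) + 2 Tl⁺(aq)
Q = [Au⁺]·[Tl⁺]^2 / ([Au³⁺]); log Q = -2.305.
E = E° − (0.0592/n) log Q = +1.81 − (0.0592/2)(-2.305) = +1.878 V.

+1.878 V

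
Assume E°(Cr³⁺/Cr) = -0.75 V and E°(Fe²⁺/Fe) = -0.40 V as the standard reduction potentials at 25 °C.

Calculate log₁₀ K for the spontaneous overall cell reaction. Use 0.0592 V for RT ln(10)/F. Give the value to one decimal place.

Cathode: Fe²⁺/Fe; anode: Cr³⁺/Cr. E°cell = +0.35 V, n = 6.
log K = nE°cell / 0.0592 = (6)(+0.35) / 0.0592 = 35.5.

35.5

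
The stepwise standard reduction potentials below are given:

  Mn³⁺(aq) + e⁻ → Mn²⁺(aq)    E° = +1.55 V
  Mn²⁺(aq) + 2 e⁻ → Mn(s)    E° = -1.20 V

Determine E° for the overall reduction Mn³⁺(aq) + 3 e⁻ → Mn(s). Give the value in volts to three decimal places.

Standard free energies of sequential steps add: ΔG°₃ = ΔG°₁ + ΔG°₂, so n₃E°₃ = n₁E°₁ + n₂E°₂.
E°₃ = (1×+1.55 + 2×-1.20) / 3 = (-0.850) / 3 = -0.283 V.

-0.283 V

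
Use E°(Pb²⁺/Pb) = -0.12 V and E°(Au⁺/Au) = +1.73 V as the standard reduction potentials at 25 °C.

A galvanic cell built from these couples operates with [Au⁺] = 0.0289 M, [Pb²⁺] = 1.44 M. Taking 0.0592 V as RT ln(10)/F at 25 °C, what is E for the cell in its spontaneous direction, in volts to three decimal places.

Au⁺/Au is the cathode (higher E°), Pb²⁺/Pb the anode: E°cell = +1.73 − (-0.12) = +1.85 V, n = 2.
Overall: 2 Au⁺(aq) + Pb(s) → 2 Au(s) + Pb²⁺(aq)
Q = [Pb²⁺] / ([Au⁺]^2); log Q = 3.237.
E = E° − (0.0592/n) log Q = +1.85 − (0.0592/2)(3.237) = +1.754 V.

+1.754 V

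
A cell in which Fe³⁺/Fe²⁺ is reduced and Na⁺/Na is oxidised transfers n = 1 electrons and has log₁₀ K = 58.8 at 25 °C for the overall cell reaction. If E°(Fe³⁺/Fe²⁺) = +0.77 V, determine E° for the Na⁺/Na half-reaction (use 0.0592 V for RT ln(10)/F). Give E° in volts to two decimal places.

-2.71 V

E°cell = (0.0592/n)·log K = (0.0592/1)(58.8) = +3.481 V.
Since Fe³⁺/Fe²⁺ is the cathode and Na⁺/Na the anode, E°cell = E°(Fe³⁺/Fe²⁺) − E°(Na⁺/Na).
So E°(Na⁺/Na) = E°(Fe³⁺/Fe²⁺) − E°cell = (+0.77) − (+3.481) = -2.71 V.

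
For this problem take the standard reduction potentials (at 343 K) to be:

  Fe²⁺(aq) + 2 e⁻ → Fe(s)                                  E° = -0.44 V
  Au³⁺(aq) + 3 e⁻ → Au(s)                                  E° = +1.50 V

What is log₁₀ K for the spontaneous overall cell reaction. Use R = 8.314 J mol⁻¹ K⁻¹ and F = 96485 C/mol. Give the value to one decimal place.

171.0

Cathode: Au³⁺/Au; anode: Fe²⁺/Fe. E°cell = (+1.50) − (-0.44) = +1.94 V, with n = 6.
ΔG° = −nFE° = −RT ln K, so ln K = nFE°/(RT) = (6)(96485)(+1.94) / ((8.314)(343)) = 393.830.
log₁₀ K = 393.830 / ln 10 = 171.0.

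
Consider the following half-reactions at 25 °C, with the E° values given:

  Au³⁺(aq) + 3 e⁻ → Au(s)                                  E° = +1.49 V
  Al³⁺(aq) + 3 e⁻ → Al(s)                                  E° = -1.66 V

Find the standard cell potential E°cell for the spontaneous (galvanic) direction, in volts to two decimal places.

+3.15 V

The Au³⁺/Au couple has the higher reduction potential, so it is the cathode; Al³⁺/Al is oxidised at the anode.
E°cell = E°(cathode) − E°(anode) = (+1.49) − (-1.66) = +3.15 V.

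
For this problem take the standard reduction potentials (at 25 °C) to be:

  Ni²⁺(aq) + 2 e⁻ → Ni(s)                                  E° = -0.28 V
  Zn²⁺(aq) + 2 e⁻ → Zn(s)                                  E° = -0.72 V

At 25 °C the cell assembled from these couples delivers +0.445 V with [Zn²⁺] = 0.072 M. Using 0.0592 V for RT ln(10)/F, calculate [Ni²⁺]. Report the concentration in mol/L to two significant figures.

0.11 M

Ni²⁺/Ni is the cathode, Zn²⁺/Zn the anode: E°cell = +0.44 V, n = 2.
Overall reaction: Ni²⁺(aq) + Zn(s) → Ni(s) + Zn²⁺(aq); Q = [Zn²⁺]^1/[Ni²⁺]^1.
From E = E° − (0.0592/n) log Q: log Q = (E° − E)·n/0.0592 = (+0.44 − (+0.445))·2/0.0592 = -0.1689.
So 1·log[Ni²⁺] = 1·log(0.072) − log Q = -1.1427 − (-0.1689) = -0.9738; [Ni²⁺] = 10^(-0.9738) ≈ 0.11 M.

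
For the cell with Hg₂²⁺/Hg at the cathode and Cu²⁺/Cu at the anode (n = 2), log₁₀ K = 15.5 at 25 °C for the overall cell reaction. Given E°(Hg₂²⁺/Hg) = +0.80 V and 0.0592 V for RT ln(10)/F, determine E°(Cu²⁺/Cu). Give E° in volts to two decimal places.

+0.34 V

E°cell = (0.0592/n)·log K = (0.0592/2)(15.5) = +0.459 V.
Since Hg₂²⁺/Hg is the cathode and Cu²⁺/Cu the anode, E°cell = E°(Hg₂²⁺/Hg) − E°(Cu²⁺/Cu).
So E°(Cu²⁺/Cu) = E°(Hg₂²⁺/Hg) − E°cell = (+0.80) − (+0.459) = +0.34 V.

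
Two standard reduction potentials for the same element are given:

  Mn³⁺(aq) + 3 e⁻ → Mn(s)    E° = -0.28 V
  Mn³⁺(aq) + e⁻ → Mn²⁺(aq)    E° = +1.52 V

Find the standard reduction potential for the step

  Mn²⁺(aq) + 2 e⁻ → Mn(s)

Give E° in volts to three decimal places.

-1.180 V

Sequential free energies add, so n₃E°₃ = n₁E°₁ + n₂E°₂.
With n₃ = 3, and the known step contributing 1×(+1.52) V, the unknown satisfies 2·E° = 3×(-0.28) − 1×(+1.52) = -2.360.
E° = -2.360 / 2 = -1.180 V.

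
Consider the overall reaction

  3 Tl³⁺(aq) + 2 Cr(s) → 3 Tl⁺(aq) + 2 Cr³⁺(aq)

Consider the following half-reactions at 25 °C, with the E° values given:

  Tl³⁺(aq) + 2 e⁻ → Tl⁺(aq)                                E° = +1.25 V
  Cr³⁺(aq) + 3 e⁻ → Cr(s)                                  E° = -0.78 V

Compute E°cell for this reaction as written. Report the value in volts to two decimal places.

The Tl³⁺/Tl⁺ couple has the higher reduction potential, so it is the cathode; Cr³⁺/Cr is oxidised at the anode.
E°cell = E°(cathode) − E°(anode) = (+1.25) − (-0.78) = +2.03 V.

+2.03 V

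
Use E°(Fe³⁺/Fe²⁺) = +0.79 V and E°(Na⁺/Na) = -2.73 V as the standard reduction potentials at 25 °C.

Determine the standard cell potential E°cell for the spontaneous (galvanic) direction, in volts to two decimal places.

The Fe³⁺/Fe²⁺ couple has the higher reduction potential, so it is the cathode; Na⁺/Na is oxidised at the anode.
E°cell = E°(cathode) − E°(anode) = (+0.79) − (-2.73) = +3.52 V.
Since E°cell > 0, the reaction is spontaneous under standard conditions.

+3.52 V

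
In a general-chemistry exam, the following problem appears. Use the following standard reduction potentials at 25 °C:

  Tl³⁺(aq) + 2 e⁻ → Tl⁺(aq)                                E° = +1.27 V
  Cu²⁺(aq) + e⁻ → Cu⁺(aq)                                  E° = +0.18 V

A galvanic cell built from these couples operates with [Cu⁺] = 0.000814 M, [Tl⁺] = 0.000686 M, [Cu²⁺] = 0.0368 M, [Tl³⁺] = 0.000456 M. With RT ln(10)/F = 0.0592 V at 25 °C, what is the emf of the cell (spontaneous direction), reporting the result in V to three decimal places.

Tl³⁺/Tl⁺ is the cathode (higher E°), Cu²⁺/Cu⁺ the anode: E°cell = +1.27 − (+0.18) = +1.09 V, n = 2.
Overall: Tl³⁺(aq) + 2 Cu⁺(aq) → Tl⁺(aq) + 2 Cu²⁺(aq)
Q = [Tl⁺]·[Cu²⁺]^2 / ([Tl³⁺]·[Cu⁺]^2); log Q = 3.488.
E = E° − (0.0592/n) log Q = +1.09 − (0.0592/2)(3.488) = +0.987 V.

+0.987 V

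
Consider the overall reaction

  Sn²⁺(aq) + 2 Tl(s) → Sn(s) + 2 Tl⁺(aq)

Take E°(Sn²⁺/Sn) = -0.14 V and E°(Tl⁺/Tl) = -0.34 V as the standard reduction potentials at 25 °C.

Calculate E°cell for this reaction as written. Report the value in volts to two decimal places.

+0.20 V

The Sn²⁺/Sn couple has the higher reduction potential, so it is the cathode; Tl⁺/Tl is oxidised at the anode.
E°cell = E°(cathode) − E°(anode) = (-0.14) − (-0.34) = +0.20 V.
Since E°cell > 0, the reaction is spontaneous under standard conditions.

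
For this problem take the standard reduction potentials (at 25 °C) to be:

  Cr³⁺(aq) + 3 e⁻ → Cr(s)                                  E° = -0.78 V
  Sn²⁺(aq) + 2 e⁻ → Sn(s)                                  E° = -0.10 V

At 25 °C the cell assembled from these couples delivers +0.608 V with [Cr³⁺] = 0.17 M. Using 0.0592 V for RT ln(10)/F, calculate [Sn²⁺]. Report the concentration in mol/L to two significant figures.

0.0011 M

Sn²⁺/Sn is the cathode, Cr³⁺/Cr the anode: E°cell = +0.68 V, n = 6.
Overall reaction: 3 Sn²⁺(aq) + 2 Cr(s) → 3 Sn(s) + 2 Cr³⁺(aq); Q = [Cr³⁺]^2/[Sn²⁺]^3.
From E = E° − (0.0592/n) log Q: log Q = (E° − E)·n/0.0592 = (+0.68 − (+0.608))·6/0.0592 = 7.2973.
So 3·log[Sn²⁺] = 2·log(0.17) − log Q = -1.5391 − (7.2973) = -8.8364; log[Sn²⁺] = -8.8364 / 3 = -2.9455; [Sn²⁺] = 10^(-2.9455) ≈ 0.0011 M.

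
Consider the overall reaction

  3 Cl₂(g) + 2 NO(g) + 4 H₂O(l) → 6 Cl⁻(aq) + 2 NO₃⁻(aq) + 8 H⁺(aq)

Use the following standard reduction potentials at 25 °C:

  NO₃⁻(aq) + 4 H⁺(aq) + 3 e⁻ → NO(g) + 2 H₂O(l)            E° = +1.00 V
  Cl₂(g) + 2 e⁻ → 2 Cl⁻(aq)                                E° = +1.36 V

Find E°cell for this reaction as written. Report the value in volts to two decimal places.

The Cl₂/Cl⁻ couple has the higher reduction potential, so it is the cathode; NO₃⁻/NO is oxidised at the anode.
E°cell = E°(cathode) − E°(anode) = (+1.36) − (+1.00) = +0.36 V.

+0.36 V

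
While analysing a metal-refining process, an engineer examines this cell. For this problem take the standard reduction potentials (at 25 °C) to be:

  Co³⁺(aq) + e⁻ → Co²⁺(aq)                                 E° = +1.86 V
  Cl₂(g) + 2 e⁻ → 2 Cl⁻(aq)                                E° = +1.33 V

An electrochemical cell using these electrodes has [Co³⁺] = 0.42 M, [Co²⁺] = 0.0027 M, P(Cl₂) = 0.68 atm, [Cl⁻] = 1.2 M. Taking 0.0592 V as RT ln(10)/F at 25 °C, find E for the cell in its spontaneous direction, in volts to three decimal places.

+0.669 V

Co³⁺/Co²⁺ is the cathode (higher E°), Cl₂/Cl⁻ the anode: E°cell = +1.86 − (+1.33) = +0.53 V, n = 2.
Overall: 2 Co³⁺(aq) + 2 Cl⁻(aq) → 2 Co²⁺(aq) + Cl₂(g)
Q = [Co²⁺]^2·P(Cl₂) / ([Co³⁺]^2·[Cl⁻]^2); log Q = -4.710.
E = E° − (0.0592/n) log Q = +0.53 − (0.0592/2)(-4.710) = +0.669 V.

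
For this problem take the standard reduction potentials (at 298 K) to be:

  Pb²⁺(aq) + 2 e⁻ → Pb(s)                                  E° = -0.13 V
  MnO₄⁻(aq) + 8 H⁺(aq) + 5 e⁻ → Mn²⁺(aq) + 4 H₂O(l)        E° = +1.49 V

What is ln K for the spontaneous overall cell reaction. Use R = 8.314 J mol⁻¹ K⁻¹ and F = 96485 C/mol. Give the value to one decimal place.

Cathode: MnO₄⁻/Mn²⁺; anode: Pb²⁺/Pb. E°cell = (+1.49) − (-0.13) = +1.62 V, with n = 10.
ΔG° = −nFE° = −RT ln K, so ln K = nFE°/(RT) = (10)(96485)(+1.62) / ((8.314)(298)) = 630.883.

630.9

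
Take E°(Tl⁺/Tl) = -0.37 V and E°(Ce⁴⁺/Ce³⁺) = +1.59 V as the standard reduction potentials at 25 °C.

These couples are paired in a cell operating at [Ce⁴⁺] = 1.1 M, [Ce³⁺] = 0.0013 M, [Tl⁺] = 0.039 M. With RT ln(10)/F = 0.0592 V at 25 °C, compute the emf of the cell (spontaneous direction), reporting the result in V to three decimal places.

+2.217 V

Ce⁴⁺/Ce³⁺ is the cathode (higher E°), Tl⁺/Tl the anode: E°cell = +1.59 − (-0.37) = +1.96 V, n = 1.
Overall: Ce⁴⁺(aq) + Tl(s) → Ce³⁺(aq) + Tl⁺(aq)
Q = [Ce³⁺]·[Tl⁺] / ([Ce⁴⁺]); log Q = -4.336.
E = E° − (0.0592/n) log Q = +1.96 − (0.0592/1)(-4.336) = +2.217 V.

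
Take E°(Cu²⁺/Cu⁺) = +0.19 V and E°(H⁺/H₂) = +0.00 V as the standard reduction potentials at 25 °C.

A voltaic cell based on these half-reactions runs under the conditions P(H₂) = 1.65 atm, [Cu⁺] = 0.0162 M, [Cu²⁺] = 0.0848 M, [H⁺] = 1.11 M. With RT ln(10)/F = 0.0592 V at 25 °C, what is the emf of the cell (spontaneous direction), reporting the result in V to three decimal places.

Cu²⁺/Cu⁺ is the cathode (higher E°), H⁺/H₂ the anode: E°cell = +0.19 − (+0.00) = +0.19 V, n = 2.
Overall: 2 Cu²⁺(aq) + H₂(g) → 2 Cu⁺(aq) + 2 H⁺(aq)
Q = [Cu⁺]^2·[H⁺]^2 / ([Cu²⁺]^2·P(H₂)); log Q = -1.565.
E = E° − (0.0592/n) log Q = +0.19 − (0.0592/2)(-1.565) = +0.236 V.

+0.236 V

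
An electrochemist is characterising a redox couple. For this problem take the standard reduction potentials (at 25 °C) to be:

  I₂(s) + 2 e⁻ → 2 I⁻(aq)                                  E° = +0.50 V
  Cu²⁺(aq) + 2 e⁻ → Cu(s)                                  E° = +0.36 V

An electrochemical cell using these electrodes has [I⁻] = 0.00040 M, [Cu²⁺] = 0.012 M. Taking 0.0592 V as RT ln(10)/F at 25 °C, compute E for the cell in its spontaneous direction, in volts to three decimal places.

I₂/I⁻ is the cathode (higher E°), Cu²⁺/Cu the anode: E°cell = +0.50 − (+0.36) = +0.14 V, n = 2.
Overall: I₂(s) + Cu(s) → 2 I⁻(aq) + Cu²⁺(aq)
Q = [I⁻]^2·[Cu²⁺]; log Q = -8.717.
E = E° − (0.0592/n) log Q = +0.14 − (0.0592/2)(-8.717) = +0.398 V.

+0.398 V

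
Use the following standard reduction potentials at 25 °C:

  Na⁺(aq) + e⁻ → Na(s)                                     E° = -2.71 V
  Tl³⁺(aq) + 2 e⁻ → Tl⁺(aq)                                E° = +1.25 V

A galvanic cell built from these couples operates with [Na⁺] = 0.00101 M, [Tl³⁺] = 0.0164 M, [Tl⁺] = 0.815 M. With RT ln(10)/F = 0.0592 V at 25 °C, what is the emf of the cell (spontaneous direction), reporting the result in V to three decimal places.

+4.087 V

Tl³⁺/Tl⁺ is the cathode (higher E°), Na⁺/Na the anode: E°cell = +1.25 − (-2.71) = +3.96 V, n = 2.
Overall: Tl³⁺(aq) + 2 Na(s) → Tl⁺(aq) + 2 Na⁺(aq)
Q = [Tl⁺]·[Na⁺]^2 / ([Tl³⁺]); log Q = -4.295.
E = E° − (0.0592/n) log Q = +3.96 − (0.0592/2)(-4.295) = +4.087 V.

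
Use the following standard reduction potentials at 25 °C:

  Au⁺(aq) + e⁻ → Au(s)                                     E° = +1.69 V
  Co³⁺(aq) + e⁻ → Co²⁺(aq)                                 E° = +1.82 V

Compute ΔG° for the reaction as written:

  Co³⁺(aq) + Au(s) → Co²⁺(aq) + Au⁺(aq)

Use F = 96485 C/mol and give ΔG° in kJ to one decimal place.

As written, Co³⁺/Co²⁺ is reduced (cathode) and Au⁺/Au is oxidised (anode), so E°cell = (+1.82) − (+1.69) = +0.13 V.
Balancing electrons gives n = 1.
ΔG° = −nFE° = −(1)(96485)(+0.13) = -12,543 J = -12.5 kJ.

-12.5 kJ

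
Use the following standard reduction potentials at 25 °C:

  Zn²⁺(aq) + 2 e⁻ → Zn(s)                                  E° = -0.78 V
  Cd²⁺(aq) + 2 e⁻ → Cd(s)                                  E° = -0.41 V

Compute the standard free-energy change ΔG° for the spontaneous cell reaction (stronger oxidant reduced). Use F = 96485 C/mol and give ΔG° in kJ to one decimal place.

Cd²⁺/Cd (E° = -0.41 V) is the cathode; Zn²⁺/Zn (E° = -0.78 V) is the anode, so E°cell = +0.37 V.
Balancing electrons gives n = 2 (lcm of 2 and 2).
ΔG° = −nFE° = −(2)(96485)(+0.37) = -71,399 J = -71.4 kJ.

-71.4 kJ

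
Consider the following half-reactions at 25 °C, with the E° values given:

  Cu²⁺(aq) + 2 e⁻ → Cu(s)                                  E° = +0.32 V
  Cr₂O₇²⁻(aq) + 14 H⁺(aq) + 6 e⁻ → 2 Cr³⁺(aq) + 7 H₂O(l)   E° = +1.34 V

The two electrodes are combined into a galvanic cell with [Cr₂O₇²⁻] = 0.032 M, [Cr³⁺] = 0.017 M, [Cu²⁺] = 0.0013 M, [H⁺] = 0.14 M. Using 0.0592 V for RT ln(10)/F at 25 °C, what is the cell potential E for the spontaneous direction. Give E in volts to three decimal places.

Cr₂O₇²⁻/Cr³⁺ is the cathode (higher E°), Cu²⁺/Cu the anode: E°cell = +1.34 − (+0.32) = +1.02 V, n = 6.
Overall: Cr₂O₇²⁻(aq) + 14 H⁺(aq) + 3 Cu(s) → 2 Cr³⁺(aq) + 7 H₂O(l) + 3 Cu²⁺(aq)
Q = [Cr³⁺]^2·[Cu²⁺]^3 / ([Cr₂O₇²⁻]·[H⁺]^14); log Q = 1.252.
E = E° − (0.0592/n) log Q = +1.02 − (0.0592/6)(1.252) = +1.008 V.

+1.008 V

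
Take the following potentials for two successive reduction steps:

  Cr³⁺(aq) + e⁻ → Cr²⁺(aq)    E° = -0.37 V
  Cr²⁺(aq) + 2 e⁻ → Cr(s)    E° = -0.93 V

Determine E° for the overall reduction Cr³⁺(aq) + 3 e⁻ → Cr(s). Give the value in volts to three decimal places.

Since ΔG° = −nFE° is additive over sequential reductions, n₃E°₃ = n₁E°₁ + n₂E°₂.
E°₃ = (1×-0.37 + 2×-0.93) / 3 = (-2.230) / 3 = -0.743 V.

-0.743 V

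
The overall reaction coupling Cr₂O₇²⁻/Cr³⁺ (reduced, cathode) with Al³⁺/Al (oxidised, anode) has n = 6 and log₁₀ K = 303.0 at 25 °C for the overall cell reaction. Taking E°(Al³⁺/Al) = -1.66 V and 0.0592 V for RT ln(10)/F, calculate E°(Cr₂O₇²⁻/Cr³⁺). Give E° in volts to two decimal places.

+1.33 V

E°cell = (0.0592/n)·log K = (0.0592/6)(303.0) = +2.990 V.
Since Cr₂O₇²⁻/Cr³⁺ is the cathode and Al³⁺/Al the anode, E°cell = E°(Cr₂O₇²⁻/Cr³⁺) − E°(Al³⁺/Al).
So E°(Cr₂O₇²⁻/Cr³⁺) = E°cell + E°(Al³⁺/Al) = +2.990 + (-1.66) = +1.33 V.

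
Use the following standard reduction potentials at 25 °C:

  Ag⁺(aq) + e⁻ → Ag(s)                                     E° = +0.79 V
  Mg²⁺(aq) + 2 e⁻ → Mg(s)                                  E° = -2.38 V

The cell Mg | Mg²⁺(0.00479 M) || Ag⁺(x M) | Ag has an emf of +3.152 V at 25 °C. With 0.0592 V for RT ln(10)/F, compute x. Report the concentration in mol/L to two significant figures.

0.034 M

Ag⁺/Ag is the cathode, Mg²⁺/Mg the anode: E°cell = +3.17 V, n = 2.
Overall reaction: 2 Ag⁺(aq) + Mg(s) → 2 Ag(s) + Mg²⁺(aq); Q = [Mg²⁺]^1/[Ag⁺]^2.
From E = E° − (0.0592/n) log Q: log Q = (E° − E)·n/0.0592 = (+3.17 − (+3.152))·2/0.0592 = 0.6081.
So 2·log[Ag⁺] = 1·log(0.00479) − log Q = -2.3197 − (0.6081) = -2.9278; log[Ag⁺] = -2.9278 / 2 = -1.4639; [Ag⁺] = 10^(-1.4639) ≈ 0.034 M.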